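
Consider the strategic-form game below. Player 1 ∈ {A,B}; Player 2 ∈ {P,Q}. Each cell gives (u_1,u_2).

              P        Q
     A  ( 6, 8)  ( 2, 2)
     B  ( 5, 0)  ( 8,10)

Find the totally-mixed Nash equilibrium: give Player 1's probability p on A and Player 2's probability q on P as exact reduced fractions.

(p,q) = (5/8, 6/7)

P1 indiff ⇒ q·6+(1-q)·2 = q·5+(1-q)·8 ⇒ q(1) = (1-q)(6) ⇒ q = 6/7
P2 indiff ⇒ p·8+(1-p)·0 = p·2+(1-p)·10 ⇒ p(6) = (1-p)(10) ⇒ p = 5/8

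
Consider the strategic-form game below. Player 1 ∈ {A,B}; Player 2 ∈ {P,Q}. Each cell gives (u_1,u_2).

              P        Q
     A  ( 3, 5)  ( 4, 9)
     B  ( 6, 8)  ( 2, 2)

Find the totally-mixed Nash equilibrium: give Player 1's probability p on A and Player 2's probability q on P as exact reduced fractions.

p=3/5, q=2/5

P1 indiff ⇒ q·3+(1-q)·4 = q·6+(1-q)·2 ⇒ q(-3) = (1-q)(-2) ⇒ q = 2/5
P2 indiff ⇒ p·5+(1-p)·8 = p·9+(1-p)·2 ⇒ p(-4) = (1-p)(-6) ⇒ p = 3/5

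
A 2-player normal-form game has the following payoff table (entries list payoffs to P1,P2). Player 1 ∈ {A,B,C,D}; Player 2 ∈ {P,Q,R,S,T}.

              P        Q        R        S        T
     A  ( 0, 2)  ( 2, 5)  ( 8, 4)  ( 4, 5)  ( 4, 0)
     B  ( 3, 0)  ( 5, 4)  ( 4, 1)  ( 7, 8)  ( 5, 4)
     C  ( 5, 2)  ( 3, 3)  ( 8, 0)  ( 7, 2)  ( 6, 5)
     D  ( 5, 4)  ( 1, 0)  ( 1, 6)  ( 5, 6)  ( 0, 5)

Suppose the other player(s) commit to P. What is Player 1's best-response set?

u_1(A vs P) = 0
u_1(B vs P) = 3
u_1(C vs P) = 5
u_1(D vs P) = 5
max payoff 5 at {C,D}

argmax u_1 = {C,D}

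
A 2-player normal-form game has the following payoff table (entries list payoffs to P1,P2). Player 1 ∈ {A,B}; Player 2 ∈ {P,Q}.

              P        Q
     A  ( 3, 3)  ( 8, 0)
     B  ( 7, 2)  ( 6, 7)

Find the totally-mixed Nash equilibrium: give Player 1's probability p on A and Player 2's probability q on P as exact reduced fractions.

(p,q) = (5/8, 1/3)

P1 indiff ⇒ q·3+(1-q)·8 = q·7+(1-q)·6 ⇒ q(-4) = (1-q)(-2) ⇒ q = 1/3
P2 indiff ⇒ p·3+(1-p)·2 = p·0+(1-p)·7 ⇒ p(3) = (1-p)(5) ⇒ p = 5/8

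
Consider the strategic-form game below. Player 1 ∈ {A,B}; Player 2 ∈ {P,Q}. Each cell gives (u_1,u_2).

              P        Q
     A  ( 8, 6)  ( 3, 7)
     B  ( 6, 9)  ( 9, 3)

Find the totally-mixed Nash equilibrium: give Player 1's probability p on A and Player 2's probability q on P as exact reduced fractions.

P1 indiff ⇒ q·8+(1-q)·3 = q·6+(1-q)·9 ⇒ q(2) = (1-q)(6) ⇒ q = 3/4
P2 indiff ⇒ p·6+(1-p)·9 = p·7+(1-p)·3 ⇒ p(-1) = (1-p)(-6) ⇒ p = 6/7

(p,q) = (6/7, 3/4)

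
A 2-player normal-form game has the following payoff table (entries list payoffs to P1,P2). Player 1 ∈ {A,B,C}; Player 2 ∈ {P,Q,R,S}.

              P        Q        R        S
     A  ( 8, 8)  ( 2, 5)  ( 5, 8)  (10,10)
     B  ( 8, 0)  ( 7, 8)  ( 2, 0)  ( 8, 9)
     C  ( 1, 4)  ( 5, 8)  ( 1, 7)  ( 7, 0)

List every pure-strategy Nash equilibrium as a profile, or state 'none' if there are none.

(A,P): not NE [P2→S gives 10>8]
(A,Q): not NE [P1→B gives 7>2; P2→S gives 10>5]
(A,R): not NE [P2→S gives 10>8]
(A,S): NE
(B,P): not NE [P2→S gives 9>0]
(B,Q): not NE [P2→S gives 9>8]
(B,R): not NE [P1→A gives 5>2; P2→S gives 9>0]
(B,S): not NE [P1→A gives 10>8]
(C,P): not NE [P1→B gives 8>1; P2→Q gives 8>4]
(C,Q): not NE [P1→B gives 7>5]
(C,R): not NE [P1→A gives 5>1; P2→Q gives 8>7]
(C,S): not NE [P1→A gives 10>7; P2→Q gives 8>0]

PSNE = {(A,S)}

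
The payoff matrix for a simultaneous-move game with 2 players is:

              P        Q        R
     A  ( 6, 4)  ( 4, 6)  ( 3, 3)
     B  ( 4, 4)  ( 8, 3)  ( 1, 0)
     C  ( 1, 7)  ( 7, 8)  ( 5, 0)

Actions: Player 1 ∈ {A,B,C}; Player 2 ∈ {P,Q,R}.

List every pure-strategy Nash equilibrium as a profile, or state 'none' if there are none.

PSNE: ∅

(A,P): not NE [P2→Q gives 6>4]
(A,Q): not NE [P1→B gives 8>4]
(A,R): not NE [P1→C gives 5>3; P2→Q gives 6>3]
(B,P): not NE [P1→A gives 6>4]
(B,Q): not NE [P2→P gives 4>3]
(B,R): not NE [P1→C gives 5>1; P2→P gives 4>0]
(C,P): not NE [P1→A gives 6>1; P2→Q gives 8>7]
(C,Q): not NE [P1→B gives 8>7]
(C,R): not NE [P2→Q gives 8>0]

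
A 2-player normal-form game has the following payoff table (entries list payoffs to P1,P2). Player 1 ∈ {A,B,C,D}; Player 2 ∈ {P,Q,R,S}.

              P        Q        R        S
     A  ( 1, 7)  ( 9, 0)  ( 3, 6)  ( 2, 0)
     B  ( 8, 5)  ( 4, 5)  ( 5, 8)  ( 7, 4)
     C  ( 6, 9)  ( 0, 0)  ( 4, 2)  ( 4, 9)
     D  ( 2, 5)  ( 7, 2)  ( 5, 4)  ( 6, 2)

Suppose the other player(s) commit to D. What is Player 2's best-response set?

BR_2 = {P}

u_2(P vs D) = 5
u_2(Q vs D) = 2
u_2(R vs D) = 4
u_2(S vs D) = 2
max payoff 5 at {P}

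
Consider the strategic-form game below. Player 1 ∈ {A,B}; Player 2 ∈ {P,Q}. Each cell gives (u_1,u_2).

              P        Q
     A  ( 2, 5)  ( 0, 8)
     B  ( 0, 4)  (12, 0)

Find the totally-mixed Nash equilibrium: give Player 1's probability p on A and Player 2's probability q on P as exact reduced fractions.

(p,q) = (4/7, 6/7)

P1 indiff ⇒ q·2+(1-q)·0 = q·0+(1-q)·12 ⇒ q(2) = (1-q)(12) ⇒ q = 6/7
P2 indiff ⇒ p·5+(1-p)·4 = p·8+(1-p)·0 ⇒ p(-3) = (1-p)(-4) ⇒ p = 4/7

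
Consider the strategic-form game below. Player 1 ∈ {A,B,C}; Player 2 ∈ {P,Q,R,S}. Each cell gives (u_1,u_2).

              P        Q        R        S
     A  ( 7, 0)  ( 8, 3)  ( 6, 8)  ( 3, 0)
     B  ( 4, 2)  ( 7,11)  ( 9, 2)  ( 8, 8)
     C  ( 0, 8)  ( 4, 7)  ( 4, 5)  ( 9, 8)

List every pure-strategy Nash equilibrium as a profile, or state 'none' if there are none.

(A,P): not NE [P2→R gives 8>0]
(A,Q): not NE [P2→R gives 8>3]
(A,R): not NE [P1→B gives 9>6]
(A,S): not NE [P1→C gives 9>3; P2→R gives 8>0]
(B,P): not NE [P1→A gives 7>4; P2→Q gives 11>2]
(B,Q): not NE [P1→A gives 8>7]
(B,R): not NE [P2→Q gives 11>2]
(B,S): not NE [P1→C gives 9>8; P2→Q gives 11>8]
(C,P): not NE [P1→A gives 7>0]
(C,Q): not NE [P1→A gives 8>4; P2→S gives 8>7]
(C,R): not NE [P1→B gives 9>4; P2→S gives 8>5]
(C,S): NE

PSNE = {(C,S)}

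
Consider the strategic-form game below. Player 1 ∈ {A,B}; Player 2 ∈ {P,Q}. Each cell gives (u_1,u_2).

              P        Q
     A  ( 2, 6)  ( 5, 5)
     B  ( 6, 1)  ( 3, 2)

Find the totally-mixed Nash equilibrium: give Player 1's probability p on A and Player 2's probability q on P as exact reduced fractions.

p=1/2, q=1/3

P1 indiff ⇒ q·2+(1-q)·5 = q·6+(1-q)·3 ⇒ q(-4) = (1-q)(-2) ⇒ q = 1/3
P2 indiff ⇒ p·6+(1-p)·1 = p·5+(1-p)·2 ⇒ p(1) = (1-p)(1) ⇒ p = 1/2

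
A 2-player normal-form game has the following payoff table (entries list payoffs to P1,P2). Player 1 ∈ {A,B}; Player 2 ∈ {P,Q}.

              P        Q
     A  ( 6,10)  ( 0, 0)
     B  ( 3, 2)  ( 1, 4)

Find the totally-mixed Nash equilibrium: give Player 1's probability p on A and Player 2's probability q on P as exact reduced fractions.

P1 indiff ⇒ q·6+(1-q)·0 = q·3+(1-q)·1 ⇒ q(3) = (1-q)(1) ⇒ q = 1/4
P2 indiff ⇒ p·10+(1-p)·2 = p·0+(1-p)·4 ⇒ p(10) = (1-p)(2) ⇒ p = 1/6

p=1/6, q=1/4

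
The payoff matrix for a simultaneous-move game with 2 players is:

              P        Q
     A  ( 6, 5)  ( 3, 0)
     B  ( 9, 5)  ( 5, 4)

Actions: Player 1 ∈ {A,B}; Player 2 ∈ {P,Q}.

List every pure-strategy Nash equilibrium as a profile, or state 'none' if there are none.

(A,P): not NE [P1→B gives 9>6]
(A,Q): not NE [P1→B gives 5>3; P2→P gives 5>0]
(B,P): NE
(B,Q): not NE [P2→P gives 5>4]

Nash profiles: (B,P)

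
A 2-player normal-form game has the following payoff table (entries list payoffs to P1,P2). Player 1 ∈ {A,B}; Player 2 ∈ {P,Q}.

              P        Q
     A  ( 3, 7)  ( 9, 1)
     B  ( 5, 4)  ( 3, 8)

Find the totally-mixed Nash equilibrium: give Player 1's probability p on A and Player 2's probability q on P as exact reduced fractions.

p=2/5, q=3/4

P1 indiff ⇒ q·3+(1-q)·9 = q·5+(1-q)·3 ⇒ q(-2) = (1-q)(-6) ⇒ q = 3/4
P2 indiff ⇒ p·7+(1-p)·4 = p·1+(1-p)·8 ⇒ p(6) = (1-p)(4) ⇒ p = 2/5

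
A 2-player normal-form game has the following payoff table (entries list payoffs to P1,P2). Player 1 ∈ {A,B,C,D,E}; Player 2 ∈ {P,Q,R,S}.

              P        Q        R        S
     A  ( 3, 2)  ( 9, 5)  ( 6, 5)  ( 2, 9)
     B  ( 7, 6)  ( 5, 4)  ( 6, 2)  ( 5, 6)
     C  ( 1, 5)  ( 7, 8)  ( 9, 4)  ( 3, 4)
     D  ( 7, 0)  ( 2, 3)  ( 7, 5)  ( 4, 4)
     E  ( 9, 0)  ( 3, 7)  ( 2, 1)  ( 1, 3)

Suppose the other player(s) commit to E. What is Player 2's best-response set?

u_2(P vs E) = 0
u_2(Q vs E) = 7
u_2(R vs E) = 1
u_2(S vs E) = 3
max payoff 7 at {Q}

BR_2 = {Q}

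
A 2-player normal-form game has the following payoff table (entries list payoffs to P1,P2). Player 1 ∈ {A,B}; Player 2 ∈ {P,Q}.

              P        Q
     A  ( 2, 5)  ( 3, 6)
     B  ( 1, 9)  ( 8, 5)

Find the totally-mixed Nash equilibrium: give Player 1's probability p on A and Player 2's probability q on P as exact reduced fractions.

P1 indiff ⇒ q·2+(1-q)·3 = q·1+(1-q)·8 ⇒ q(1) = (1-q)(5) ⇒ q = 5/6
P2 indiff ⇒ p·5+(1-p)·9 = p·6+(1-p)·5 ⇒ p(-1) = (1-p)(-4) ⇒ p = 4/5

p=4/5, q=5/6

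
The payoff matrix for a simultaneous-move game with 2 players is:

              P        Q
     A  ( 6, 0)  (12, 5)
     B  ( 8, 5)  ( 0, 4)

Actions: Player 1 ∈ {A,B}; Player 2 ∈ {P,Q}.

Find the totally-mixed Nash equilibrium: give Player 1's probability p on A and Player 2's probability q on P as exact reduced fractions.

P1 indiff ⇒ q·6+(1-q)·12 = q·8+(1-q)·0 ⇒ q(-2) = (1-q)(-12) ⇒ q = 6/7
P2 indiff ⇒ p·0+(1-p)·5 = p·5+(1-p)·4 ⇒ p(-5) = (1-p)(-1) ⇒ p = 1/6

P1 mixes 1/6 on A; P2 mixes 6/7 on P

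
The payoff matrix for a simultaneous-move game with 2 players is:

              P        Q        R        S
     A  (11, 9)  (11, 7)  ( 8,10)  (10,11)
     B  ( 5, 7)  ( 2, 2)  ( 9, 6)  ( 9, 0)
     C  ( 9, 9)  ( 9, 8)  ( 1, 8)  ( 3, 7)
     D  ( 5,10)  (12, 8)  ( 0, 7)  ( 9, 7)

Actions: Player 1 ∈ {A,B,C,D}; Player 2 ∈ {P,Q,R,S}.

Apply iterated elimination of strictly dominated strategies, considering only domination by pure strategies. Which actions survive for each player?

P1 drop C (A beats it: P:11>9 Q:11>9 R:8>1 S:10>3)
P2 drop Q (P beats it: A:9>7 B:7>2 D:10>8)
P1 drop D (A beats it: P:11>5 R:8>0 S:10>9)
P1→{A,B} P2→{P,R,S}

Remaining: P1:{A,B} P2:{P,R,S}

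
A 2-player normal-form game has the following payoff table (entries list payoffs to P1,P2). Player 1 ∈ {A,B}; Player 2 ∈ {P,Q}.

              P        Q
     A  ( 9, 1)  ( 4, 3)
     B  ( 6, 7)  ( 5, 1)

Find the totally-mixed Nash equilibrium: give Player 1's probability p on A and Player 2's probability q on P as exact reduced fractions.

P1 indiff ⇒ q·9+(1-q)·4 = q·6+(1-q)·5 ⇒ q(3) = (1-q)(1) ⇒ q = 1/4
P2 indiff ⇒ p·1+(1-p)·7 = p·3+(1-p)·1 ⇒ p(-2) = (1-p)(-6) ⇒ p = 3/4

p=3/4, q=1/4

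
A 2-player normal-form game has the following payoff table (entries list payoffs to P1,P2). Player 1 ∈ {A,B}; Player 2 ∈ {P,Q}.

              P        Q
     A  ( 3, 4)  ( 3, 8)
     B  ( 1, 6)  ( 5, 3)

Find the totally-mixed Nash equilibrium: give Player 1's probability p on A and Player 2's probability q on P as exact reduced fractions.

(p,q) = (3/7, 1/2)

P1 indiff ⇒ q·3+(1-q)·3 = q·1+(1-q)·5 ⇒ q(2) = (1-q)(2) ⇒ q = 1/2
P2 indiff ⇒ p·4+(1-p)·6 = p·8+(1-p)·3 ⇒ p(-4) = (1-p)(-3) ⇒ p = 3/7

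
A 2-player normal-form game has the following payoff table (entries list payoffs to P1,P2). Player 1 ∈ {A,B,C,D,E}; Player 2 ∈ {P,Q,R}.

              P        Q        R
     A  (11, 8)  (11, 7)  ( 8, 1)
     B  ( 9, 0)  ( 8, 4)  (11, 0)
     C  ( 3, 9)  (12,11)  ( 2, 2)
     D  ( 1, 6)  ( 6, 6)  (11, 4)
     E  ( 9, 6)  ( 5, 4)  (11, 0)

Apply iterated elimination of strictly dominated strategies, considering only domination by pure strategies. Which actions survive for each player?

P2 drop R (Q beats it: A:7>1 B:4>0 C:11>2 D:6>4 E:4>0)
P1 drop B (A beats it: P:11>9 Q:11>8)
P1 drop D (A beats it: P:11>1 Q:11>6)
P1 drop E (A beats it: P:11>9 Q:11>5)
P1→{A,C} P2→{P,Q}

Survivors P1:{A,C} P2:{P,Q}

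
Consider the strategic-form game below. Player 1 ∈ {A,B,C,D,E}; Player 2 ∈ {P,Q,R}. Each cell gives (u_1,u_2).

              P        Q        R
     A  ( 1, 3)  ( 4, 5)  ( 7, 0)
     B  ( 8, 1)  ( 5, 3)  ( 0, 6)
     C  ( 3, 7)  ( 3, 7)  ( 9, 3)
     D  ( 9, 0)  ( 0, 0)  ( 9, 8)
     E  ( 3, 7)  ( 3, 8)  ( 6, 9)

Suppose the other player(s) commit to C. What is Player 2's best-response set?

BR_2 = {P,Q}

u_2(P vs C) = 7
u_2(Q vs C) = 7
u_2(R vs C) = 3
max payoff 7 at {P,Q}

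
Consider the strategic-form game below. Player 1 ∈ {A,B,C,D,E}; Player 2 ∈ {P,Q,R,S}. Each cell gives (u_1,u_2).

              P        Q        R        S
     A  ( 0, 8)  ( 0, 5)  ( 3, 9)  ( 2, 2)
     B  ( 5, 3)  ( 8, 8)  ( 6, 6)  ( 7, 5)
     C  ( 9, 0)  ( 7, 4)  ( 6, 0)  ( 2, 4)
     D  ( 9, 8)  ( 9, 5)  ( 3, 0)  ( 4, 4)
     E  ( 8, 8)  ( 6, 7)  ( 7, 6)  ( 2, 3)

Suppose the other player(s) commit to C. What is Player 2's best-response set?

argmax u_2 = {Q,S}

u_2(P vs C) = 0
u_2(Q vs C) = 4
u_2(R vs C) = 0
u_2(S vs C) = 4
max payoff 4 at {Q,S}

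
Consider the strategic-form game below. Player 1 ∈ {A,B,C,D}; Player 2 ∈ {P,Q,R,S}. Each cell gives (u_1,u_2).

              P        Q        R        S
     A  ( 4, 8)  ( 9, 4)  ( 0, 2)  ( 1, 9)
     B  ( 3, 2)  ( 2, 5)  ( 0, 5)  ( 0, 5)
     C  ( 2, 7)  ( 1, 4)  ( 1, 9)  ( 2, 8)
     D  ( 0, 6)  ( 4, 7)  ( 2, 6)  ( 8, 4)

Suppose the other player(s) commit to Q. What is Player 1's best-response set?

P1 best: {A}

u_1(A vs Q) = 9
u_1(B vs Q) = 2
u_1(C vs Q) = 1
u_1(D vs Q) = 4
max payoff 9 at {A}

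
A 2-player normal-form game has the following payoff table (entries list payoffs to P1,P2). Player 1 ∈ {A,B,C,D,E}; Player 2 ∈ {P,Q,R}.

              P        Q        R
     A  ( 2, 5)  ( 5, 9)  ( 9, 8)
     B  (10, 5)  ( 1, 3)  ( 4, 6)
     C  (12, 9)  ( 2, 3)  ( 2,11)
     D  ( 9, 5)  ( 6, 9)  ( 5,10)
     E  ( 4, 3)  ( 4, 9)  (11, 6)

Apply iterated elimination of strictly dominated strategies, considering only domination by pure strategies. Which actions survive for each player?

P2 drop P (R beats it: A:8>5 B:6>5 C:11>9 D:10>5 E:6>3)
P1 drop B (A beats it: Q:5>1 R:9>4)
P1 drop C (A beats it: Q:5>2 R:9>2)
P1→{A,D,E} P2→{Q,R}

Remaining: P1:{A,D,E} P2:{Q,R}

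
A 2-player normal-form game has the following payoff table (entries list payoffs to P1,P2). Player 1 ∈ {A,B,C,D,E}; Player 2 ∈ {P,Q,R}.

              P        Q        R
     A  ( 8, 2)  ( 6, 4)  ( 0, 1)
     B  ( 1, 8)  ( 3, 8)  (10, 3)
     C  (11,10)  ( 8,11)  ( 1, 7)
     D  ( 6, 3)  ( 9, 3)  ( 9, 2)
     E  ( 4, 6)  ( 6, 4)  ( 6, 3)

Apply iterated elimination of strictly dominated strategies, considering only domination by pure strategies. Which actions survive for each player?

Remaining: P1:{C,D} P2:{P,Q}

P1 drop A (C beats it: P:11>8 Q:8>6 R:1>0)
P1 drop E (D beats it: P:6>4 Q:9>6 R:9>6)
P2 drop R (P beats it: B:8>3 C:10>7 D:3>2)
P1 drop B (C beats it: P:11>1 Q:8>3)
P1→{C,D} P2→{P,Q}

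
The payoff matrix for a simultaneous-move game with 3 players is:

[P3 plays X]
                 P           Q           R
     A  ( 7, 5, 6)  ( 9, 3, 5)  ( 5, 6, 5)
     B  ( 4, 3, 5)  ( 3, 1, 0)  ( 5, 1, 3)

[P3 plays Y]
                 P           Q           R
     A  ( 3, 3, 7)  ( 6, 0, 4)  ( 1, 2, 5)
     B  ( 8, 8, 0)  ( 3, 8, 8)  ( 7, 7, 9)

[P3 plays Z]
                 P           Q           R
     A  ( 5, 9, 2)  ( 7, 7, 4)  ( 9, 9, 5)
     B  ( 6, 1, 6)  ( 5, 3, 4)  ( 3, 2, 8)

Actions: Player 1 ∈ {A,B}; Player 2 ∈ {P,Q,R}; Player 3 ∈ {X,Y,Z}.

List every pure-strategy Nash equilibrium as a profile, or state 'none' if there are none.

Nash profiles: (A,R,X), (A,R,Z)

(A,P,X): not NE [P2→R gives 6>5; P3→Y gives 7>6]
(A,P,Y): not NE [P1→B gives 8>3]
(A,P,Z): not NE [P1→B gives 6>5; P3→Y gives 7>2]
(A,Q,X): not NE [P2→R gives 6>3]
(A,Q,Y): not NE [P2→P gives 3>0; P3→X gives 5>4]
(A,Q,Z): not NE [P2→R gives 9>7; P3→X gives 5>4]
(A,R,X): NE
(A,R,Y): not NE [P1→B gives 7>1; P2→P gives 3>2]
(A,R,Z): NE
(B,P,X): not NE [P1→A gives 7>4; P3→Z gives 6>5]
(B,P,Y): not NE [P3→Z gives 6>0]
(B,P,Z): not NE [P2→Q gives 3>1]
(B,Q,X): not NE [P1→A gives 9>3; P2→P gives 3>1; P3→Y gives 8>0]
(B,Q,Y): not NE [P1→A gives 6>3]
(B,Q,Z): not NE [P1→A gives 7>5; P3→Y gives 8>4]
(B,R,X): not NE [P2→P gives 3>1; P3→Y gives 9>3]
(B,R,Y): not NE [P2→Q gives 8>7]
(B,R,Z): not NE [P1→A gives 9>3; P2→Q gives 3>2; P3→Y gives 9>8]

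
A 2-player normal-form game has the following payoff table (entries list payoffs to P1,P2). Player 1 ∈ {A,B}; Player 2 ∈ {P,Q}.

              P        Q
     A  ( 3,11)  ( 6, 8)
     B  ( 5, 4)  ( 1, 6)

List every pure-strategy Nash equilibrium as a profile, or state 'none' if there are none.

(A,P): not NE [P1→B gives 5>3]
(A,Q): not NE [P2→P gives 11>8]
(B,P): not NE [P2→Q gives 6>4]
(B,Q): not NE [P1→A gives 6>1]

PSNE: ∅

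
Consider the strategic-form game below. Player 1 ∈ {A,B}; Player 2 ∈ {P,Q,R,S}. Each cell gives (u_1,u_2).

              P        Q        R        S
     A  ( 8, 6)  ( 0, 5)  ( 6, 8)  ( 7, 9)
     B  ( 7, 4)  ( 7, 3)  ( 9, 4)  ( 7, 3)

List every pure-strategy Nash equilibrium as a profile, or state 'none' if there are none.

PSNE = {(A,S), (B,R)}

(A,P): not NE [P2→S gives 9>6]
(A,Q): not NE [P1→B gives 7>0; P2→S gives 9>5]
(A,R): not NE [P1→B gives 9>6; P2→S gives 9>8]
(A,S): NE
(B,P): not NE [P1→A gives 8>7]
(B,Q): not NE [P2→R gives 4>3]
(B,R): NE
(B,S): not NE [P2→R gives 4>3]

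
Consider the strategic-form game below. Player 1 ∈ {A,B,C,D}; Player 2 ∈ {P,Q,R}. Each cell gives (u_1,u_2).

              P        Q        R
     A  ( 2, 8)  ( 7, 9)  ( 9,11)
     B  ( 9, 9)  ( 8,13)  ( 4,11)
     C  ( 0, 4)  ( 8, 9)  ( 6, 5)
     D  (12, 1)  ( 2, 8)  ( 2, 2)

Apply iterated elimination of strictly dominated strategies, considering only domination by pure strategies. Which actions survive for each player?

Survivors P1:{A,B,C} P2:{Q,R}

P2 drop P (Q beats it: A:9>8 B:13>9 C:9>4 D:8>1)
P1 drop D (A beats it: Q:7>2 R:9>2)
P1→{A,B,C} P2→{Q,R}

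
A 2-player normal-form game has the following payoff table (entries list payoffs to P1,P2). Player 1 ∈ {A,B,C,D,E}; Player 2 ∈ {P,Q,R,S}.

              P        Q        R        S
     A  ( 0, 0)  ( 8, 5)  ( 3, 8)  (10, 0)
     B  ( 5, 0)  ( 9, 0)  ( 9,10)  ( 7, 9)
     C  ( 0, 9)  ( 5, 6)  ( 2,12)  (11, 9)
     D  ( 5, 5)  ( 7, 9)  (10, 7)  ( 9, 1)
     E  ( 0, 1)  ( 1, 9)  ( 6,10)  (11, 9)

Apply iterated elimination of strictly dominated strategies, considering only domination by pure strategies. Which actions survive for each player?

P2 drop P (R beats it: A:8>0 B:10>0 C:12>9 D:7>5 E:10>1)
P2 drop S (R beats it: A:8>0 B:10>9 C:12>9 D:7>1 E:10>9)
P1 drop A (B beats it: Q:9>8 R:9>3)
P1 drop C (B beats it: Q:9>5 R:9>2)
P1 drop E (B beats it: Q:9>1 R:9>6)
P1→{B,D} P2→{Q,R}

Remaining: P1:{B,D} P2:{Q,R}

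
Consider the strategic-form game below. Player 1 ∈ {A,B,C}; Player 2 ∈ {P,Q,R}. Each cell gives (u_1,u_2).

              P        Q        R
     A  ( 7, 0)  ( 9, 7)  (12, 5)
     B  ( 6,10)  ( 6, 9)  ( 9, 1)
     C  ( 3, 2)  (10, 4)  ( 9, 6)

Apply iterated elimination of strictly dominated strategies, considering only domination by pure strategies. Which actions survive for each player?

Survivors P1:{A,C} P2:{Q,R}

P1 drop B (A beats it: P:7>6 Q:9>6 R:12>9)
P2 drop P (Q beats it: A:7>0 C:4>2)
P1→{A,C} P2→{Q,R}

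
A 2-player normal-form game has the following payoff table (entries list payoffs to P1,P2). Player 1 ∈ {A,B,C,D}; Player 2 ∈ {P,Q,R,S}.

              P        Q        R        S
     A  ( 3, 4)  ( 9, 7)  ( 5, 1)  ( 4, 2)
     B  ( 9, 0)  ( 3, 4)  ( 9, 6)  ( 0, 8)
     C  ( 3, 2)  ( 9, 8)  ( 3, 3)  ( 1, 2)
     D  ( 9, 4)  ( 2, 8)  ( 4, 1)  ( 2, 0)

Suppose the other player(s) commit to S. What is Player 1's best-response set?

P1 best: {A}

u_1(A vs S) = 4
u_1(B vs S) = 0
u_1(C vs S) = 1
u_1(D vs S) = 2
max payoff 4 at {A}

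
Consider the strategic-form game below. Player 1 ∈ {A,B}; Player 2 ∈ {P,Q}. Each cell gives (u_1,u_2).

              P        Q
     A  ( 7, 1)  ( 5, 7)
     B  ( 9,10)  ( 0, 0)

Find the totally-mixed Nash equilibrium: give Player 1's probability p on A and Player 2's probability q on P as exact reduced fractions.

P1 indiff ⇒ q·7+(1-q)·5 = q·9+(1-q)·0 ⇒ q(-2) = (1-q)(-5) ⇒ q = 5/7
P2 indiff ⇒ p·1+(1-p)·10 = p·7+(1-p)·0 ⇒ p(-6) = (1-p)(-10) ⇒ p = 5/8

(p,q) = (5/8, 5/7)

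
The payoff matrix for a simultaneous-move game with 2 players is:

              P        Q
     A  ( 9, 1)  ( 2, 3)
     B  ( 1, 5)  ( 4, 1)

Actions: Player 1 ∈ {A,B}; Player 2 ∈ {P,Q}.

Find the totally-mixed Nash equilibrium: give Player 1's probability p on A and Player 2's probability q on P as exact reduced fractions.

P1 indiff ⇒ q·9+(1-q)·2 = q·1+(1-q)·4 ⇒ q(8) = (1-q)(2) ⇒ q = 1/5
P2 indiff ⇒ p·1+(1-p)·5 = p·3+(1-p)·1 ⇒ p(-2) = (1-p)(-4) ⇒ p = 2/3

p=2/3, q=1/5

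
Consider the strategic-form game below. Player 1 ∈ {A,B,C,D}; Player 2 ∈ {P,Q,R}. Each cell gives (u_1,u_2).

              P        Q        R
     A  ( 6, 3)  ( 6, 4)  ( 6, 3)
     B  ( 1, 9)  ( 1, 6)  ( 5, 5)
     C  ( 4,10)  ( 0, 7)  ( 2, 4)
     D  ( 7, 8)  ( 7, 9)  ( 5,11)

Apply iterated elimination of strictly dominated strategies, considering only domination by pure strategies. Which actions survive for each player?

Remaining: P1:{A,D} P2:{Q,R}

P1 drop B (A beats it: P:6>1 Q:6>1 R:6>5)
P1 drop C (A beats it: P:6>4 Q:6>0 R:6>2)
P2 drop P (Q beats it: A:4>3 D:9>8)
P1→{A,D} P2→{Q,R}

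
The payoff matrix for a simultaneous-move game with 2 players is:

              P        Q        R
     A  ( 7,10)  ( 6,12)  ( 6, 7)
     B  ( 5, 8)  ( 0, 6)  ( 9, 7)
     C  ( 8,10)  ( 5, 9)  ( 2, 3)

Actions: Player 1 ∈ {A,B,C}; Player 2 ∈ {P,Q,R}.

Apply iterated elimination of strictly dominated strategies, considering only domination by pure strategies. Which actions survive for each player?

IESDS → P1:{A,C} P2:{P,Q}

P2 drop R (P beats it: A:10>7 B:8>7 C:10>3)
P1 drop B (A beats it: P:7>5 Q:6>0)
P1→{A,C} P2→{P,Q}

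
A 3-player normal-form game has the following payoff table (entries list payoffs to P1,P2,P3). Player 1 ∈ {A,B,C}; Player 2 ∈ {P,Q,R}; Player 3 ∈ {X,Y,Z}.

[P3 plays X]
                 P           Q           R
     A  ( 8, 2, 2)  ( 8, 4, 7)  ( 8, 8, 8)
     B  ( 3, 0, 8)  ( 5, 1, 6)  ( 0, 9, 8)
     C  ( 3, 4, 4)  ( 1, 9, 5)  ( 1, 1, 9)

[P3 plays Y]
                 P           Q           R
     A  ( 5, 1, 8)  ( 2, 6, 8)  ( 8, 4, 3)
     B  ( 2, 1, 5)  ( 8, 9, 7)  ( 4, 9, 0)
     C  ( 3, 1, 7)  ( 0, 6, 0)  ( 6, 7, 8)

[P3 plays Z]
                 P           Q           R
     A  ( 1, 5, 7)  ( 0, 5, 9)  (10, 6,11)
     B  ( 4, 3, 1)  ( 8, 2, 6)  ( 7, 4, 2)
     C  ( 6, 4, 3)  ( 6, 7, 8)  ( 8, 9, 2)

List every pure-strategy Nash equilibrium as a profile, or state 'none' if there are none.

(A,P,X): not NE [P2→R gives 8>2; P3→Y gives 8>2]
(A,P,Y): not NE [P2→Q gives 6>1]
(A,P,Z): not NE [P1→C gives 6>1; P2→R gives 6>5; P3→Y gives 8>7]
(A,Q,X): not NE [P2→R gives 8>4; P3→Z gives 9>7]
(A,Q,Y): not NE [P1→B gives 8>2; P3→Z gives 9>8]
(A,Q,Z): not NE [P1→B gives 8>0; P2→R gives 6>5]
(A,R,X): not NE [P3→Z gives 11>8]
(A,R,Y): not NE [P2→Q gives 6>4; P3→Z gives 11>3]
(A,R,Z): NE
(B,P,X): not NE [P1→A gives 8>3; P2→R gives 9>0]
(B,P,Y): not NE [P1→A gives 5>2; P2→R gives 9>1; P3→X gives 8>5]
(B,P,Z): not NE [P1→C gives 6>4; P2→R gives 4>3; P3→X gives 8>1]
(B,Q,X): not NE [P1→A gives 8>5; P2→R gives 9>1; P3→Y gives 7>6]
(B,Q,Y): NE
(B,Q,Z): not NE [P2→R gives 4>2; P3→Y gives 7>6]
(B,R,X): not NE [P1→A gives 8>0]
(B,R,Y): not NE [P1→A gives 8>4; P3→X gives 8>0]
(B,R,Z): not NE [P1→A gives 10>7; P3→X gives 8>2]
(C,P,X): not NE [P1→A gives 8>3; P2→Q gives 9>4; P3→Y gives 7>4]
(C,P,Y): not NE [P1→A gives 5>3; P2→R gives 7>1]
(C,P,Z): not NE [P2→R gives 9>4; P3→Y gives 7>3]
(C,Q,X): not NE [P1→A gives 8>1; P3→Z gives 8>5]
(C,Q,Y): not NE [P1→B gives 8>0; P2→R gives 7>6; P3→Z gives 8>0]
(C,Q,Z): not NE [P1→B gives 8>6; P2→R gives 9>7]
(C,R,X): not NE [P1→A gives 8>1; P2→Q gives 9>1]
(C,R,Y): not NE [P1→A gives 8>6; P3→X gives 9>8]
(C,R,Z): not NE [P1→A gives 10>8; P3→X gives 9>2]

PSNE = {(A,R,Z), (B,Q,Y)}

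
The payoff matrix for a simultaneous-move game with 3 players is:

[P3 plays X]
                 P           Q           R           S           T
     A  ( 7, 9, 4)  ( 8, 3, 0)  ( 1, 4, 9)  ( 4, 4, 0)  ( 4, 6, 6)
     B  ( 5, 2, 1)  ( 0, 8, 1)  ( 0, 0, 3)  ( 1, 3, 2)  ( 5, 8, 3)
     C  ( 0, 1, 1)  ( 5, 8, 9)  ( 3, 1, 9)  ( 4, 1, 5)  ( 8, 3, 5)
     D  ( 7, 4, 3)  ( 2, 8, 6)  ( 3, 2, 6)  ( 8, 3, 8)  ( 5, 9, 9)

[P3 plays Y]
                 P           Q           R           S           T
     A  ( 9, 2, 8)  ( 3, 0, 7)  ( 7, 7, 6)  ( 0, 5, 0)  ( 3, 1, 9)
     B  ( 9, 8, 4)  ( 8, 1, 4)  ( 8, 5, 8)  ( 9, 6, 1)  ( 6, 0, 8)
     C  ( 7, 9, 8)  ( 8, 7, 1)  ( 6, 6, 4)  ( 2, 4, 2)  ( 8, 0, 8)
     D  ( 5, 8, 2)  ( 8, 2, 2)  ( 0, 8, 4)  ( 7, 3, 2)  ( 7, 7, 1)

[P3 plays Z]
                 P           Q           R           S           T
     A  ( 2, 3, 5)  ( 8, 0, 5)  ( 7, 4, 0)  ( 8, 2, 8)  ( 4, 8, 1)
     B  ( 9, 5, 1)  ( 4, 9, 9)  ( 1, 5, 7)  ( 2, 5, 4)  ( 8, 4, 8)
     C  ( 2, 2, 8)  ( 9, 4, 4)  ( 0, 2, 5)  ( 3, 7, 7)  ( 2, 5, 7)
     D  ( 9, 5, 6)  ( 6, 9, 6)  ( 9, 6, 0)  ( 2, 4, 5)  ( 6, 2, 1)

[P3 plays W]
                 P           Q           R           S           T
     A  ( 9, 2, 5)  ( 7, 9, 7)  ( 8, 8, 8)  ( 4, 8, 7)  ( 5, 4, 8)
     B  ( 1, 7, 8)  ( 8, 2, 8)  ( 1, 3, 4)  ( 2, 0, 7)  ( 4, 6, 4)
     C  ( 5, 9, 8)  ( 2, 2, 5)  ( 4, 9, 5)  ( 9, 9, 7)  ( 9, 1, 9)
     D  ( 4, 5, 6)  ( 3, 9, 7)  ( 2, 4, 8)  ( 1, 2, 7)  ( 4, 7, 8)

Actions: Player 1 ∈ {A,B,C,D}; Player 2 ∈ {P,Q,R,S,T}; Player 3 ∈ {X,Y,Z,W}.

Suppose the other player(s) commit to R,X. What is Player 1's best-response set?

u_1(A vs R,X) = 1
u_1(B vs R,X) = 0
u_1(C vs R,X) = 3
u_1(D vs R,X) = 3
max payoff 3 at {C,D}

BR_1 = {C,D}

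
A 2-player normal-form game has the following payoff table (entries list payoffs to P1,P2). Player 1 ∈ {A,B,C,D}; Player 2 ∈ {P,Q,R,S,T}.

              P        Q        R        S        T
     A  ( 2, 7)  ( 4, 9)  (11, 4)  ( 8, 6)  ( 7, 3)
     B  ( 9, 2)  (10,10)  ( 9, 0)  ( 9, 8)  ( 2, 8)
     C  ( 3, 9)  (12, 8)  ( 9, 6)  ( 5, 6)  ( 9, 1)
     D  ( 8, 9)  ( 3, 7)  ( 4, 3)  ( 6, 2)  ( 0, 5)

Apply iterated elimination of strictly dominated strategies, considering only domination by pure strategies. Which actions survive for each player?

P1 drop D (B beats it: P:9>8 Q:10>3 R:9>4 S:9>6 T:2>0)
P2 drop R (P beats it: A:7>4 B:2>0 C:9>6)
P2 drop S (Q beats it: A:9>6 B:10>8 C:8>6)
P1 drop A (C beats it: P:3>2 Q:12>4 T:9>7)
P2 drop T (Q beats it: B:10>8 C:8>1)
P1→{B,C} P2→{P,Q}

Remaining: P1:{B,C} P2:{P,Q}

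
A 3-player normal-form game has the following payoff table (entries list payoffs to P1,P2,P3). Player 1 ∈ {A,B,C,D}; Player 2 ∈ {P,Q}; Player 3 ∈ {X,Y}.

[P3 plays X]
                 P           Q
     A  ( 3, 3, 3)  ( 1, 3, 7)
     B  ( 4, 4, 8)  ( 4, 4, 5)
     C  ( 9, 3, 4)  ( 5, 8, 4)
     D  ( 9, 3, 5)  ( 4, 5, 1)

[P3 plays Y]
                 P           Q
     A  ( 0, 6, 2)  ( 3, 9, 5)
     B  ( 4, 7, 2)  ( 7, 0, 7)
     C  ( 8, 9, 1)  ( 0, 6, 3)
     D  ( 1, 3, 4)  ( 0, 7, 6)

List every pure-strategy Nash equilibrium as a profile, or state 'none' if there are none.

(A,P,X): not NE [P1→D gives 9>3]
(A,P,Y): not NE [P1→C gives 8>0; P2→Q gives 9>6; P3→X gives 3>2]
(A,Q,X): not NE [P1→C gives 5>1]
(A,Q,Y): not NE [P1→B gives 7>3; P3→X gives 7>5]
(B,P,X): not NE [P1→D gives 9>4]
(B,P,Y): not NE [P1→C gives 8>4; P3→X gives 8>2]
(B,Q,X): not NE [P1→C gives 5>4; P3→Y gives 7>5]
(B,Q,Y): not NE [P2→P gives 7>0]
(C,P,X): not NE [P2→Q gives 8>3]
(C,P,Y): not NE [P3→X gives 4>1]
(C,Q,X): NE
(C,Q,Y): not NE [P1→B gives 7>0; P2→P gives 9>6; P3→X gives 4>3]
(D,P,X): not NE [P2→Q gives 5>3]
(D,P,Y): not NE [P1→C gives 8>1; P2→Q gives 7>3; P3→X gives 5>4]
(D,Q,X): not NE [P1→C gives 5>4; P3→Y gives 6>1]
(D,Q,Y): not NE [P1→B gives 7>0]

NE set: (C,Q,X)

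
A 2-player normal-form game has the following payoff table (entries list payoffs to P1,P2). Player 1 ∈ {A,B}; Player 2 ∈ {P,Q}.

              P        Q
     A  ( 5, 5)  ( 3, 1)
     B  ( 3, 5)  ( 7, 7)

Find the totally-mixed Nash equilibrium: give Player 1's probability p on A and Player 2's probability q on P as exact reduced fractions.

P1 mixes 1/3 on A; P2 mixes 2/3 on P

P1 indiff ⇒ q·5+(1-q)·3 = q·3+(1-q)·7 ⇒ q(2) = (1-q)(4) ⇒ q = 2/3
P2 indiff ⇒ p·5+(1-p)·5 = p·1+(1-p)·7 ⇒ p(4) = (1-p)(2) ⇒ p = 1/3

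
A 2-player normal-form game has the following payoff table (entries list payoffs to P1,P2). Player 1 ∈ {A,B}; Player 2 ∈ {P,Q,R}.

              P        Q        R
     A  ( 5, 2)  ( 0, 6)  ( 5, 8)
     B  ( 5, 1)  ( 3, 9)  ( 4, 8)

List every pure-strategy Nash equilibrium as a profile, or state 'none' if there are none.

(A,P): not NE [P2→R gives 8>2]
(A,Q): not NE [P1→B gives 3>0; P2→R gives 8>6]
(A,R): NE
(B,P): not NE [P2→Q gives 9>1]
(B,Q): NE
(B,R): not NE [P1→A gives 5>4; P2→Q gives 9>8]

NE set: (A,R), (B,Q)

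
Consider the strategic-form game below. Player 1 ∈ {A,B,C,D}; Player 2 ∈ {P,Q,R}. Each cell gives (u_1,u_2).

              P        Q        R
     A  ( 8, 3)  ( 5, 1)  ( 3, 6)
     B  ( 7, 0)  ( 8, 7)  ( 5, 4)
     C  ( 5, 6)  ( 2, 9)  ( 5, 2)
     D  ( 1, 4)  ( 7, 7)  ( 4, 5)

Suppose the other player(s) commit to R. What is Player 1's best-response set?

u_1(A vs R) = 3
u_1(B vs R) = 5
u_1(C vs R) = 5
u_1(D vs R) = 4
max payoff 5 at {B,C}

argmax u_1 = {B,C}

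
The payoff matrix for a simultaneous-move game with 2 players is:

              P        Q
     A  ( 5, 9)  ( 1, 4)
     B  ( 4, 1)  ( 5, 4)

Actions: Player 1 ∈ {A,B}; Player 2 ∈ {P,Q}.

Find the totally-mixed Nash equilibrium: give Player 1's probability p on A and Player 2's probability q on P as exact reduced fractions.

P1 mixes 3/8 on A; P2 mixes 4/5 on P

P1 indiff ⇒ q·5+(1-q)·1 = q·4+(1-q)·5 ⇒ q(1) = (1-q)(4) ⇒ q = 4/5
P2 indiff ⇒ p·9+(1-p)·1 = p·4+(1-p)·4 ⇒ p(5) = (1-p)(3) ⇒ p = 3/8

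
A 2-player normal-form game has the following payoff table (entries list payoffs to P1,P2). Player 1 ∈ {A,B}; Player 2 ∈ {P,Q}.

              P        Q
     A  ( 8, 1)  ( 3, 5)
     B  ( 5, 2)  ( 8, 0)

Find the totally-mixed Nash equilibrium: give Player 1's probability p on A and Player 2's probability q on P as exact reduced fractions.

P1 indiff ⇒ q·8+(1-q)·3 = q·5+(1-q)·8 ⇒ q(3) = (1-q)(5) ⇒ q = 5/8
P2 indiff ⇒ p·1+(1-p)·2 = p·5+(1-p)·0 ⇒ p(-4) = (1-p)(-2) ⇒ p = 1/3

P1 mixes 1/3 on A; P2 mixes 5/8 on P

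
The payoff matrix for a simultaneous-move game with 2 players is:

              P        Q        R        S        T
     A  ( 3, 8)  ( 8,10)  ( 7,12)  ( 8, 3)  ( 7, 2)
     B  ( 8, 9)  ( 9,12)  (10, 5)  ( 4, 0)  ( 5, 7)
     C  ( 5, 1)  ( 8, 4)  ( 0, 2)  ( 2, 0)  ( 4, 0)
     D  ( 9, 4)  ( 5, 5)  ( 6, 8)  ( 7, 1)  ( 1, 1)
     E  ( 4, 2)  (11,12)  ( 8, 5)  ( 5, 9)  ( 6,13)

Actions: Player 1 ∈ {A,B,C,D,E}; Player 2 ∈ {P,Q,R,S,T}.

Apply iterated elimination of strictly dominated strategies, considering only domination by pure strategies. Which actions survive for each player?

Survivors P1:{A,B,E} P2:{Q,R,T}

P1 drop C (B beats it: P:8>5 Q:9>8 R:10>0 S:4>2 T:5>4)
P2 drop P (Q beats it: A:10>8 B:12>9 D:5>4 E:12>2)
P1 drop D (A beats it: Q:8>5 R:7>6 S:8>7 T:7>1)
P2 drop S (Q beats it: A:10>3 B:12>0 E:12>9)
P1→{A,B,E} P2→{Q,R,T}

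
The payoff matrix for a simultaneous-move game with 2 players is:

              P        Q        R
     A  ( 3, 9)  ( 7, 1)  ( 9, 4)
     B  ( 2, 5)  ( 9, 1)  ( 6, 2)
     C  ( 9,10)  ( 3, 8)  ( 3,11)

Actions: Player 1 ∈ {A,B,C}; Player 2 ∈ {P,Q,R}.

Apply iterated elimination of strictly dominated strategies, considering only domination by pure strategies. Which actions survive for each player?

P2 drop Q (P beats it: A:9>1 B:5>1 C:10>8)
P1 drop B (A beats it: P:3>2 R:9>6)
P1→{A,C} P2→{P,R}

Remaining: P1:{A,C} P2:{P,R}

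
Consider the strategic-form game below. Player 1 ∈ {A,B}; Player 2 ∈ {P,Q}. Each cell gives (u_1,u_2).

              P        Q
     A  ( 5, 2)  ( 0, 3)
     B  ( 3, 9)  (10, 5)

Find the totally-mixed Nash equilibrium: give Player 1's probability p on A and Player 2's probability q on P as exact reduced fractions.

P1 indiff ⇒ q·5+(1-q)·0 = q·3+(1-q)·10 ⇒ q(2) = (1-q)(10) ⇒ q = 5/6
P2 indiff ⇒ p·2+(1-p)·9 = p·3+(1-p)·5 ⇒ p(-1) = (1-p)(-4) ⇒ p = 4/5

(p,q) = (4/5, 5/6)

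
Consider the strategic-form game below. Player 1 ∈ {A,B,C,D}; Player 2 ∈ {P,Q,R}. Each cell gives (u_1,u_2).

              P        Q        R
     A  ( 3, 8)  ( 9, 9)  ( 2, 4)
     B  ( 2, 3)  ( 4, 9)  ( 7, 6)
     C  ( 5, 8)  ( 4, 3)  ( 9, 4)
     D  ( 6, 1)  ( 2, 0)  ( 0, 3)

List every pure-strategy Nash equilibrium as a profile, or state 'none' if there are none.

Nash profiles: (A,Q)

(A,P): not NE [P1→D gives 6>3; P2→Q gives 9>8]
(A,Q): NE
(A,R): not NE [P1→C gives 9>2; P2→Q gives 9>4]
(B,P): not NE [P1→D gives 6>2; P2→Q gives 9>3]
(B,Q): not NE [P1→A gives 9>4]
(B,R): not NE [P1→C gives 9>7; P2→Q gives 9>6]
(C,P): not NE [P1→D gives 6>5]
(C,Q): not NE [P1→A gives 9>4; P2→P gives 8>3]
(C,R): not NE [P2→P gives 8>4]
(D,P): not NE [P2→R gives 3>1]
(D,Q): not NE [P1→A gives 9>2; P2→R gives 3>0]
(D,R): not NE [P1→C gives 9>0]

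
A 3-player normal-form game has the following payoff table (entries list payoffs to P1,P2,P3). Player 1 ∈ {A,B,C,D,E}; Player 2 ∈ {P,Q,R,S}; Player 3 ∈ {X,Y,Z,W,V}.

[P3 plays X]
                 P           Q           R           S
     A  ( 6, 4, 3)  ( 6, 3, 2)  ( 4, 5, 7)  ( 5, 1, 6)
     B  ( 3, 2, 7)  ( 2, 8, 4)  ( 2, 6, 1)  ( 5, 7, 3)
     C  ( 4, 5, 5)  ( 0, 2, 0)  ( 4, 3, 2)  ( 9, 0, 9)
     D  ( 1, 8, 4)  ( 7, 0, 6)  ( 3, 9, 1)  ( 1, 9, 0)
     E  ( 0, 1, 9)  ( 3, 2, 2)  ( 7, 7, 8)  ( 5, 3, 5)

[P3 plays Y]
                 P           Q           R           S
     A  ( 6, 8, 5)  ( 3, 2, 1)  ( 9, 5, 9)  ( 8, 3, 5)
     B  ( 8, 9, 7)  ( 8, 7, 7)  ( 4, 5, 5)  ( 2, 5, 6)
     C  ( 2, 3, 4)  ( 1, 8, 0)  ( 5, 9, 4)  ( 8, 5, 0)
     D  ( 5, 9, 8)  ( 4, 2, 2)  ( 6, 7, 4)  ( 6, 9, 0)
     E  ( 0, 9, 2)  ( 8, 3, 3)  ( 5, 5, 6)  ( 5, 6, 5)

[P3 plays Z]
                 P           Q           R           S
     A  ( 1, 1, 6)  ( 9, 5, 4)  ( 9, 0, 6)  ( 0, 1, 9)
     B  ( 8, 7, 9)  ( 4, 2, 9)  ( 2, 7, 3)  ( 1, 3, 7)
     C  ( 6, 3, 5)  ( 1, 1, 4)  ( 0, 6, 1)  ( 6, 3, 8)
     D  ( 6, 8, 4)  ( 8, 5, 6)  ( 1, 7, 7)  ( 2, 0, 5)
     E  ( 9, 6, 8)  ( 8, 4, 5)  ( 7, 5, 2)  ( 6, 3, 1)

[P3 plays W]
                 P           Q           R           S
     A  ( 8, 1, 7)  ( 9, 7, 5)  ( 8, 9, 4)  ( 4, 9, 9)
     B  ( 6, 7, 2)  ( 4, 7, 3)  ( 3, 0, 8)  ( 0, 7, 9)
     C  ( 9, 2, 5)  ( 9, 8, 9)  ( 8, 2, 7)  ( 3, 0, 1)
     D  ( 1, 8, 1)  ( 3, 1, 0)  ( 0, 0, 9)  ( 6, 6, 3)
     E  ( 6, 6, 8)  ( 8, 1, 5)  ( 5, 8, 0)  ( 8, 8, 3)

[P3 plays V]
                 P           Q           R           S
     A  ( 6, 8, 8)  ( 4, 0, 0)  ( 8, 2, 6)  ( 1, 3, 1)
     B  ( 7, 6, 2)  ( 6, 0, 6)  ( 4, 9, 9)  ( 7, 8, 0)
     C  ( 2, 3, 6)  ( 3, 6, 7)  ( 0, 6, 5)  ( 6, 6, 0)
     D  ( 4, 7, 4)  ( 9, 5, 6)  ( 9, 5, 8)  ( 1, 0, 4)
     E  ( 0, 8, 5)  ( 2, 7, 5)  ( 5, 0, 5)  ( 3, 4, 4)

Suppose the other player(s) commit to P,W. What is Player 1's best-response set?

BR_1 = {C}

u_1(A vs P,W) = 8
u_1(B vs P,W) = 6
u_1(C vs P,W) = 9
u_1(D vs P,W) = 1
u_1(E vs P,W) = 6
max payoff 9 at {C}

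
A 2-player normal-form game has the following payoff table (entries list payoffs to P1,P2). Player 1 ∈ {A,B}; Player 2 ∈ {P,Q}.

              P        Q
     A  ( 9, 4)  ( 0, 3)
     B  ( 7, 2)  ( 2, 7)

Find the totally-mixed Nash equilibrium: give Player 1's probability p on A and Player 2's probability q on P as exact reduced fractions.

P1 indiff ⇒ q·9+(1-q)·0 = q·7+(1-q)·2 ⇒ q(2) = (1-q)(2) ⇒ q = 1/2
P2 indiff ⇒ p·4+(1-p)·2 = p·3+(1-p)·7 ⇒ p(1) = (1-p)(5) ⇒ p = 5/6

p=5/6, q=1/2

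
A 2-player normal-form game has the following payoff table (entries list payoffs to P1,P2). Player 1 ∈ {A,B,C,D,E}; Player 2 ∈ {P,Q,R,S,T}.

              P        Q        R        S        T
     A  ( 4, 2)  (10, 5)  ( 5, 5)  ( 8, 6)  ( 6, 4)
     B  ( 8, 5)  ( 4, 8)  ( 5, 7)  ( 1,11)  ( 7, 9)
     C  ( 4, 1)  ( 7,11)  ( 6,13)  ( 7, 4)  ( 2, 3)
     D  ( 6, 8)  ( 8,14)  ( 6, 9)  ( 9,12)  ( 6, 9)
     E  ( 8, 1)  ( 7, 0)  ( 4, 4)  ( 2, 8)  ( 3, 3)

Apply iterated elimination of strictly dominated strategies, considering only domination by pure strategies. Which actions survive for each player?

P2 drop P (R beats it: A:5>2 B:7>5 C:13>1 D:9>8 E:4>1)
P1 drop E (A beats it: Q:10>7 R:5>4 S:8>2 T:6>3)
P2 drop T (S beats it: A:6>4 B:11>9 C:4>3 D:12>9)
P1 drop B (C beats it: Q:7>4 R:6>5 S:7>1)
P1→{A,C,D} P2→{Q,R,S}

Remaining: P1:{A,C,D} P2:{Q,R,S}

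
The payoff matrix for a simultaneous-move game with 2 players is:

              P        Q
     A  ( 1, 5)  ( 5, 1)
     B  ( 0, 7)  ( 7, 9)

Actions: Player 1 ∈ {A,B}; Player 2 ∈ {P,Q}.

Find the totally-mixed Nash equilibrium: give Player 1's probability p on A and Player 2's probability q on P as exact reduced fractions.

(p,q) = (1/3, 2/3)

P1 indiff ⇒ q·1+(1-q)·5 = q·0+(1-q)·7 ⇒ q(1) = (1-q)(2) ⇒ q = 2/3
P2 indiff ⇒ p·5+(1-p)·7 = p·1+(1-p)·9 ⇒ p(4) = (1-p)(2) ⇒ p = 1/3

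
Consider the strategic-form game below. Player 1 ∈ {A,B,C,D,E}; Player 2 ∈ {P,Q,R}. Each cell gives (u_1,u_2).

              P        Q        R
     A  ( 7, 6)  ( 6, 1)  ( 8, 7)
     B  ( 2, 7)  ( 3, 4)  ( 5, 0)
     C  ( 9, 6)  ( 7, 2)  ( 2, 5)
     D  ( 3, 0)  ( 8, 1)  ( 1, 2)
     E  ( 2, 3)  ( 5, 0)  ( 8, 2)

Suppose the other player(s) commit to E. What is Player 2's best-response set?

u_2(P vs E) = 3
u_2(Q vs E) = 0
u_2(R vs E) = 2
max payoff 3 at {P}

argmax u_2 = {P}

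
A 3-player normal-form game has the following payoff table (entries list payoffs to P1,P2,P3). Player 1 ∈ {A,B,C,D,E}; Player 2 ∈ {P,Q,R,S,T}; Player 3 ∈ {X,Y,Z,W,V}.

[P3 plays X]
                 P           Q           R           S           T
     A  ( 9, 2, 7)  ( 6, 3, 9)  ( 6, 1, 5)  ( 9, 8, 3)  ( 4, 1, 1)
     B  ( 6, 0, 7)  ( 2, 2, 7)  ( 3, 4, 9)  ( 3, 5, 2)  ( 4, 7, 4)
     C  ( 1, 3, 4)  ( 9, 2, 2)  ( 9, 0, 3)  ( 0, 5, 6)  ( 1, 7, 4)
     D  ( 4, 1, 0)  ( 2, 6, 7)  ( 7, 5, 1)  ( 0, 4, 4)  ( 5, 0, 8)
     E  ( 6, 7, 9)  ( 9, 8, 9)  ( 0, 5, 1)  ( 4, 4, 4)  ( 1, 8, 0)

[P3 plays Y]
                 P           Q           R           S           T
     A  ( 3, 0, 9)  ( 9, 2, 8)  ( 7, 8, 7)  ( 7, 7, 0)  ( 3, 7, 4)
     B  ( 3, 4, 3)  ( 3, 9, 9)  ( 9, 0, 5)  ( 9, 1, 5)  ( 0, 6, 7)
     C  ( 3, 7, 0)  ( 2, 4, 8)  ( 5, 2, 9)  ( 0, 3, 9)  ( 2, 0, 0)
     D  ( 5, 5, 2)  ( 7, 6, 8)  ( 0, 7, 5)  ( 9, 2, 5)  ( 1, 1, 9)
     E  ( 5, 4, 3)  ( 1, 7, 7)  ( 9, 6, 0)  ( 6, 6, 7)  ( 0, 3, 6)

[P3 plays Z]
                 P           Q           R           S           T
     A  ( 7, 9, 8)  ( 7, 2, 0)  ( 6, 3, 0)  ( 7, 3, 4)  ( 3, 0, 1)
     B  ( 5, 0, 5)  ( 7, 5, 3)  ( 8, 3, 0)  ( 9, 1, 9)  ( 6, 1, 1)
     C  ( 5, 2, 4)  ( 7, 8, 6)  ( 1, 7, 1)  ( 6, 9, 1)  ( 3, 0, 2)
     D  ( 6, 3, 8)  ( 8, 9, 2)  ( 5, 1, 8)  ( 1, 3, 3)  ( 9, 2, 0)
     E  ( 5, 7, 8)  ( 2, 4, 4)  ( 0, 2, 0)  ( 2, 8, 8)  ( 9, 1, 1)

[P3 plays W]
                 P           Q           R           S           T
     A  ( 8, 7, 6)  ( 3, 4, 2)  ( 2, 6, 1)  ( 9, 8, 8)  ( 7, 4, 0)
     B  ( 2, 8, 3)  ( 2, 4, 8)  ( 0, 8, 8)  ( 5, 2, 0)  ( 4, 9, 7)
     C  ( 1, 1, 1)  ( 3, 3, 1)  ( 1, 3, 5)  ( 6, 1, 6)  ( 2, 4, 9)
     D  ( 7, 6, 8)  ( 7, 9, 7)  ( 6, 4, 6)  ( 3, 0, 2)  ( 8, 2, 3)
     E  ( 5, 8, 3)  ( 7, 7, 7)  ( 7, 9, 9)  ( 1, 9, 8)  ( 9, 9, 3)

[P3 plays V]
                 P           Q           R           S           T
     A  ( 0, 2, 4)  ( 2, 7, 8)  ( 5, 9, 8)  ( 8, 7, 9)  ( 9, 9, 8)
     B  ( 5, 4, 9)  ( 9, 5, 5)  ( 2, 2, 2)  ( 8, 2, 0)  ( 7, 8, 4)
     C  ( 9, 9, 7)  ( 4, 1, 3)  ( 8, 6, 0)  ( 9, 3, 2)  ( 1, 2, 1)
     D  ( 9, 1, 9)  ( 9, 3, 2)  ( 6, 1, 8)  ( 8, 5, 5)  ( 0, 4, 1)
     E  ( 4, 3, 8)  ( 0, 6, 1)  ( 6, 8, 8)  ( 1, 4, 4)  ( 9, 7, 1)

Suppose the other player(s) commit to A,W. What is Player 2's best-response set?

BR_2 = {S}

u_2(P vs A,W) = 7
u_2(Q vs A,W) = 4
u_2(R vs A,W) = 6
u_2(S vs A,W) = 8
u_2(T vs A,W) = 4
max payoff 8 at {S}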